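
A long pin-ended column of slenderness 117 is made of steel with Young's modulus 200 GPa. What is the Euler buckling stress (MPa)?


sigma_cr = pi^2 * E / lambda^2
= 9.8696 * 200000.0 / 117^2
= 9.8696 * 200000.0 / 13689
= 144.1976 MPa

144.1976 MPa


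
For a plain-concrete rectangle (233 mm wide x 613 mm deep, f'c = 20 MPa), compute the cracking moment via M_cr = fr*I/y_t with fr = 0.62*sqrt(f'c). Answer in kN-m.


fr = 0.62 * sqrt(20) = 0.62 * 4.4721 = 2.7727 MPa
I = 233 * 613^3 / 12 = 4472559208.42 mm^4
y_t = 306.5 mm
M_cr = fr * I / y_t = 2.7727 * 4472559208.42 / 306.5 N-mm
= 40.4606 kN-m

40.4606 kN-m


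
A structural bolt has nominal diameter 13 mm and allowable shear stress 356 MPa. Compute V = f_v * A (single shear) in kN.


A = pi * d^2 / 4 = pi * 13^2 / 4 = 132.7323 mm^2
V = f_v * A / 1000 = 356 * 132.7323 / 1000
= 47.2527 kN

47.2527 kN


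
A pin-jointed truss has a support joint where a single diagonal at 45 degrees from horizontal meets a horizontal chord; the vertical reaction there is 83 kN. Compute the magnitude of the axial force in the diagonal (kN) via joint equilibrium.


At the joint, only the diagonal has a vertical component, so vertical equilibrium gives:
F * sin(45) = 83
F = 83 / sin(45)
= 83 / 0.707107
= 117.38 kN

117.38 kN


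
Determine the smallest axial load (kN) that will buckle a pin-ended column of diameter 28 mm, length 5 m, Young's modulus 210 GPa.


I = pi * d^4 / 64 = 30171.86 mm^4
L = 5000.0 mm
P_cr = pi^2 * E * I / L^2
= 9.8696 * 210000.0 * 30171.86 / 5000.0^2
= 2501.39 N = 2.5014 kN

2.5014 kN


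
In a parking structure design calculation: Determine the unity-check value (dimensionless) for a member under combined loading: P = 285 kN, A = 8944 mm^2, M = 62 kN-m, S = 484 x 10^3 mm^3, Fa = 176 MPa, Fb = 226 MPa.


f_a = P / A = 285000.0 / 8944 = 31.8649 MPa
f_b = M / S = 62000000.0 / 484000.0 = 128.0992 MPa
Ratio = f_a / Fa + f_b / Fb
= 31.8649 / 176 + 128.0992 / 226
= 0.7479 (dimensionless)

0.7479 (dimensionless)


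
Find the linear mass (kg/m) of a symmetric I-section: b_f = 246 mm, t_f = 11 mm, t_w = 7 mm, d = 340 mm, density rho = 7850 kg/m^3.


A_flanges = 2 * 246 * 11 = 5412 mm^2
A_web = (340 - 2 * 11) * 7 = 2226 mm^2
A_total = 5412 + 2226 = 7638 mm^2 = 0.007638 m^2
Weight = rho * A = 7850 * 0.007638 = 59.9583 kg/m

59.9583 kg/m


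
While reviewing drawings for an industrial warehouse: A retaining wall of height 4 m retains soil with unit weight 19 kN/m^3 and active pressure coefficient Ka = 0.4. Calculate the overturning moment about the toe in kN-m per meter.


Pa = 0.5 * Ka * gamma * H^2
= 0.5 * 0.4 * 19 * 4^2
= 60.8 kN/m
Arm = H / 3 = 4 / 3 = 1.3333 m
Mo = Pa * arm = Pa * H / 3 = 60.8 * 4 / 3 = 81.0667 kN-m/m

81.0667 kN-m/m


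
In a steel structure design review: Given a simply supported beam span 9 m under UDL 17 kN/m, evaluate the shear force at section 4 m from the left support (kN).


R_A = w * L / 2 = 17 * 9 / 2 = 76.5 kN
V(x) = R_A - w * x = 76.5 - 17 * 4
= 8.5 kN

8.5 kN


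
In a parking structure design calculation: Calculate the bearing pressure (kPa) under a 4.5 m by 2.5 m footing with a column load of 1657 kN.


A = 4.5 * 2.5 = 11.25 m^2
q = P / A = 1657 / 11.25
= 147.2889 kPa

147.2889 kPa


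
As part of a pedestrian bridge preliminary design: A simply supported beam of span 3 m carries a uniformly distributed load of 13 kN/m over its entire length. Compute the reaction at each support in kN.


Total load = w * L = 13 * 3 = 39 kN
By symmetry, each reaction R = total / 2 = 39 / 2 = 19.5 kN

19.5 kN


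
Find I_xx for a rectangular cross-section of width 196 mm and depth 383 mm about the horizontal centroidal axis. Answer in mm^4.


I = b * h^3 / 12
= 196 * 383^3 / 12
= 196 * 56181887 / 12
= 917637487.67 mm^4

917637487.67 mm^4


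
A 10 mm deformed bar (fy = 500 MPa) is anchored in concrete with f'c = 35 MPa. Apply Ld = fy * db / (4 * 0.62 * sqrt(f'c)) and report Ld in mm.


Ld = (fy * db) / (4 * 0.62 * sqrt(f'c))
= (500 * 10) / (4 * 0.62 * sqrt(35))
= 5000 / 14.6719
= 340.79 mm

340.79 mm


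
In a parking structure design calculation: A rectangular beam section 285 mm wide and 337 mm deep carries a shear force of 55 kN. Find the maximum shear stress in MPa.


A = b * h = 285 * 337 = 96045 mm^2
V = 55 kN = 55000.0 N
tau_max = 1.5 * V / A = 1.5 * 55000.0 / 96045
= 0.859 MPa

0.859 MPa


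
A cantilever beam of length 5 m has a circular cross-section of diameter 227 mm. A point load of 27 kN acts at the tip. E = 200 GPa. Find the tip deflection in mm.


I = pi * d^4 / 64 = pi * 227^4 / 64 = 130338682.73 mm^4
L = 5000.0 mm, P = 27000.0 N, E = 200000.0 MPa
delta = P * L^3 / (3 * E * I)
= 27000.0 * 5000.0^3 / (3 * 200000.0 * 130338682.73)
= 43.1568 mm

43.1568 mm


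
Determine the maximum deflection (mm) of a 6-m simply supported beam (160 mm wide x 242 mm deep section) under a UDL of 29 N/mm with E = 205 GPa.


I = 160 * 242^3 / 12 = 188966506.67 mm^4
L = 6000.0 mm, w = 29 N/mm, E = 205000.0 MPa
delta = 5 * w * L^4 / (384 * E * I)
= 5 * 29 * 6000.0^4 / (384 * 205000.0 * 188966506.67)
= 12.6329 mm

12.6329 mm


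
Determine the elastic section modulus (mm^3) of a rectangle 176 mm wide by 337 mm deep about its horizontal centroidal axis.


S = b * h^2 / 6
= 176 * 337^2 / 6
= 176 * 113569 / 6
= 3331357.33 mm^3

3331357.33 mm^3


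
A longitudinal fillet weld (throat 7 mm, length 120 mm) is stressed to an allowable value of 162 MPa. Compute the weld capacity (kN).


Strength = throat * length * allowable stress
= 7 * 120 * 162 N
= 136080 N
= 136.08 kN

136.08 kN


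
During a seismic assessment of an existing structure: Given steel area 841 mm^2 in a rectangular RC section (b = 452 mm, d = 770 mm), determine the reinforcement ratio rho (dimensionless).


rho = As / (b * d)
= 841 / (452 * 770)
= 841 / 348040
= 0.002416 (dimensionless)

0.002416 (dimensionless)


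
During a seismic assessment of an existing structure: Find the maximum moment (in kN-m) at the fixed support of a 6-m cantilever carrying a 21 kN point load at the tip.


For a cantilever with a point load at the free end:
M_max = P * L = 21 * 6 = 126 kN-m

126 kN-m


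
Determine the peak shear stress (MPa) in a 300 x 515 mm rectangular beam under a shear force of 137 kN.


A = b * h = 300 * 515 = 154500 mm^2
V = 137 kN = 137000.0 N
tau_max = 1.5 * V / A = 1.5 * 137000.0 / 154500
= 1.3301 MPa

1.3301 MPa


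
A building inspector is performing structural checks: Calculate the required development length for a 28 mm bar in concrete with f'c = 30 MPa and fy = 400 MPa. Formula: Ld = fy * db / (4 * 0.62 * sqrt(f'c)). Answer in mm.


Ld = (fy * db) / (4 * 0.62 * sqrt(f'c))
= (400 * 28) / (4 * 0.62 * sqrt(30))
= 11200 / 13.5835
= 824.53 mm

824.53 mm


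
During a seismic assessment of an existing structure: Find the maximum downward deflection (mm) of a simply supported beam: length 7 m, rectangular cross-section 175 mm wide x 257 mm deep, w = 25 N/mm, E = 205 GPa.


I = 175 * 257^3 / 12 = 247546147.92 mm^4
L = 7000.0 mm, w = 25 N/mm, E = 205000.0 MPa
delta = 5 * w * L^4 / (384 * E * I)
= 5 * 25 * 7000.0^4 / (384 * 205000.0 * 247546147.92)
= 15.4014 mm

15.4014 mm


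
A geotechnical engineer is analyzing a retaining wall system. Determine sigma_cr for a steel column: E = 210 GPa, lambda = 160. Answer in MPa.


sigma_cr = pi^2 * E / lambda^2
= 9.8696 * 210000.0 / 160^2
= 9.8696 * 210000.0 / 25600
= 80.9616 MPa

80.9616 MPa


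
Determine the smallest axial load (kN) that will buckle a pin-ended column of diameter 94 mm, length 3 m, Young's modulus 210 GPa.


I = pi * d^4 / 64 = 3832492.5 mm^4
L = 3000.0 mm
P_cr = pi^2 * E * I / L^2
= 9.8696 * 210000.0 * 3832492.5 / 3000.0^2
= 882587.65 N = 882.5876 kN

882.5876 kN


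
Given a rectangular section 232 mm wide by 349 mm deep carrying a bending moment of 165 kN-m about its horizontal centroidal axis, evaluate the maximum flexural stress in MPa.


I = b * h^3 / 12 = 232 * 349^3 / 12 = 821831947.33 mm^4
y = h / 2 = 349 / 2 = 174.5 mm
M = 165 kN-m = 165000000.0 N-mm
sigma = M * y / I = 165000000.0 * 174.5 / 821831947.33
= 35.03 MPa

35.03 MPa


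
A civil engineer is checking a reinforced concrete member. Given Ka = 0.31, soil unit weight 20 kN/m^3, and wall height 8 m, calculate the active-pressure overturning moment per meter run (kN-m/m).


Pa = 0.5 * Ka * gamma * H^2
= 0.5 * 0.31 * 20 * 8^2
= 198.4 kN/m
Arm = H / 3 = 8 / 3 = 2.6667 m
Mo = Pa * arm = Pa * H / 3 = 198.4 * 8 / 3 = 529.0667 kN-m/m

529.0667 kN-m/m


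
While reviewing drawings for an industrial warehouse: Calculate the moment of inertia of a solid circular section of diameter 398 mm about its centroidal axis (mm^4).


r = d / 2 = 398 / 2 = 199.0 mm
I = pi * r^4 / 4 = pi * 199.0^4 / 4
= 1231692188.23 mm^4

1231692188.23 mm^4


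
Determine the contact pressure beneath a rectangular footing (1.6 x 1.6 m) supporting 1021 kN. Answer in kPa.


A = 1.6 * 1.6 = 2.56 m^2
q = P / A = 1021 / 2.56
= 398.8281 kPa

398.8281 kPa


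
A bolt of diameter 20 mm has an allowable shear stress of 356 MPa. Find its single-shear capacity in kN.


A = pi * d^2 / 4 = pi * 20^2 / 4 = 314.1593 mm^2
V = f_v * A / 1000 = 356 * 314.1593 / 1000
= 111.8407 kN

111.8407 kN


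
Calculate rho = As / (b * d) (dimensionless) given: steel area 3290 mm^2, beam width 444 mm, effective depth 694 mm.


rho = As / (b * d)
= 3290 / (444 * 694)
= 3290 / 308136
= 0.010677 (dimensionless)

0.010677 (dimensionless)


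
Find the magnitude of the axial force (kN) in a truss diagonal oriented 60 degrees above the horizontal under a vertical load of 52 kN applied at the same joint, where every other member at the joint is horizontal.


At the joint, only the diagonal has a vertical component, so vertical equilibrium gives:
F * sin(60) = 52
F = 52 / sin(60)
= 52 / 0.866025
= 60.04 kN

60.04 kN


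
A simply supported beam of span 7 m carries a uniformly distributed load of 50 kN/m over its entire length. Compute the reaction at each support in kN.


Total load = w * L = 50 * 7 = 350 kN
By symmetry, each reaction R = total / 2 = 350 / 2 = 175.0 kN

175.0 kN


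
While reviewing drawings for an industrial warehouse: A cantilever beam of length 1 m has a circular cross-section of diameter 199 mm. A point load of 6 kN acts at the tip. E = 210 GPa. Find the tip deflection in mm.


I = pi * d^4 / 64 = pi * 199^4 / 64 = 76980761.76 mm^4
L = 1000.0 mm, P = 6000.0 N, E = 210000.0 MPa
delta = P * L^3 / (3 * E * I)
= 6000.0 * 1000.0^3 / (3 * 210000.0 * 76980761.76)
= 0.1237 mm

0.1237 mm


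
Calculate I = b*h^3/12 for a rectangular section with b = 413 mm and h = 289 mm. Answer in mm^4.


I = b * h^3 / 12
= 413 * 289^3 / 12
= 413 * 24137569 / 12
= 830734666.42 mm^4

830734666.42 mm^4


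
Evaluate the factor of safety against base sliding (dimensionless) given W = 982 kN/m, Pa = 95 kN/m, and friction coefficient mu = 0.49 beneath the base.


Resisting force = mu * W = 0.49 * 982 = 481.18 kN/m
FOS = Resisting / Driving = 481.18 / 95
= 5.0651 (dimensionless)

5.0651 (dimensionless)


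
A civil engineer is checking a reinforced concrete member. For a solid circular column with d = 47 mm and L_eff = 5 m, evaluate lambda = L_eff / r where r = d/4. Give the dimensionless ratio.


Radius of gyration r = d / 4 = 47 / 4 = 11.75 mm
L_eff = 5000.0 mm
Slenderness ratio = L / r = 5000.0 / 11.75 = 425.53 (dimensionless)

425.53 (dimensionless)


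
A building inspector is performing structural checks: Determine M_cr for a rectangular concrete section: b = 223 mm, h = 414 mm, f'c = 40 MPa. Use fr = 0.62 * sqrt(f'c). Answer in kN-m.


fr = 0.62 * sqrt(40) = 0.62 * 6.3246 = 3.9212 MPa
I = 223 * 414^3 / 12 = 1318635126.0 mm^4
y_t = 207.0 mm
M_cr = fr * I / y_t = 3.9212 * 1318635126.0 / 207.0 N-mm
= 24.9791 kN-m

24.9791 kN-m


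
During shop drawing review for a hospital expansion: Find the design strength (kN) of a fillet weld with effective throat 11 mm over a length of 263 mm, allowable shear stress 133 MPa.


Strength = throat * length * allowable stress
= 11 * 263 * 133 N
= 384769 N
= 384.77 kN

384.77 kN


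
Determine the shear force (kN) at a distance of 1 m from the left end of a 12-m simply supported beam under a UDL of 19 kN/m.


R_A = w * L / 2 = 19 * 12 / 2 = 114.0 kN
V(x) = R_A - w * x = 114.0 - 19 * 1
= 95.0 kN

95.0 kN


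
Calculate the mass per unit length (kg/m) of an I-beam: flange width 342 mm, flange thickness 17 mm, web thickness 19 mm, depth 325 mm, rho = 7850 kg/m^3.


A_flanges = 2 * 342 * 17 = 11628 mm^2
A_web = (325 - 2 * 17) * 19 = 5529 mm^2
A_total = 11628 + 5529 = 17157 mm^2 = 0.017157 m^2
Weight = rho * A = 7850 * 0.017157 = 134.6824 kg/m

134.6824 kg/m


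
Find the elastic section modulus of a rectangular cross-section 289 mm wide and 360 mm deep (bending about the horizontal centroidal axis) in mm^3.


S = b * h^2 / 6
= 289 * 360^2 / 6
= 289 * 129600 / 6
= 6242400.0 mm^3

6242400.0 mm^3


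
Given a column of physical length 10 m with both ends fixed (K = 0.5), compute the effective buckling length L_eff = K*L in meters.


L_eff = K * L
= 0.5 * 10
= 5.0 m

5.0 m


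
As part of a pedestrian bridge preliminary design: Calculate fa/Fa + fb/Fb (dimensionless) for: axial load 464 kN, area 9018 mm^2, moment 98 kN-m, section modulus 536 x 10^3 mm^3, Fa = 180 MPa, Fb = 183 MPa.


f_a = P / A = 464000.0 / 9018 = 51.4527 MPa
f_b = M / S = 98000000.0 / 536000.0 = 182.8358 MPa
Ratio = f_a / Fa + f_b / Fb
= 51.4527 / 180 + 182.8358 / 183
= 1.285 (dimensionless)

1.285 (dimensionless)


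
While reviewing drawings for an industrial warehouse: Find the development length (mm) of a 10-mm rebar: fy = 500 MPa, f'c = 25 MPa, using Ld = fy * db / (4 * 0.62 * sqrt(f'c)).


Ld = (fy * db) / (4 * 0.62 * sqrt(f'c))
= (500 * 10) / (4 * 0.62 * sqrt(25))
= 5000 / 12.4
= 403.23 mm

403.23 mm


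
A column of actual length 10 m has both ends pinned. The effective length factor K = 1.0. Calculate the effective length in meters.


L_eff = K * L
= 1.0 * 10
= 10.0 m

10.0 m


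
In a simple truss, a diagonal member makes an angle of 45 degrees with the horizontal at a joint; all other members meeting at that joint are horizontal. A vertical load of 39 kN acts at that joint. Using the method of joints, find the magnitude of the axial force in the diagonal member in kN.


At the joint, only the diagonal has a vertical component, so vertical equilibrium gives:
F * sin(45) = 39
F = 39 / sin(45)
= 39 / 0.707107
= 55.15 kN

55.15 kN


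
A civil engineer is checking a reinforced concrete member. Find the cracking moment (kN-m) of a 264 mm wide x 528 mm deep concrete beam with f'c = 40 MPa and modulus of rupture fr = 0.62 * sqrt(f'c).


fr = 0.62 * sqrt(40) = 0.62 * 6.3246 = 3.9212 MPa
I = 264 * 528^3 / 12 = 3238354944.0 mm^4
y_t = 264.0 mm
M_cr = fr * I / y_t = 3.9212 * 3238354944.0 / 264.0 N-mm
= 48.0997 kN-m

48.0997 kN-m


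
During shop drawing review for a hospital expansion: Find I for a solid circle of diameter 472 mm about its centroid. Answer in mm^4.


r = d / 2 = 472 / 2 = 236.0 mm
I = pi * r^4 / 4 = pi * 236.0^4 / 4
= 2436339987.1 mm^4

2436339987.1 mm^4


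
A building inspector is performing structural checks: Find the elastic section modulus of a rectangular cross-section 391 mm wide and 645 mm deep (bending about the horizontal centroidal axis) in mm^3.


S = b * h^2 / 6
= 391 * 645^2 / 6
= 391 * 416025 / 6
= 27110962.5 mm^3

27110962.5 mm^3


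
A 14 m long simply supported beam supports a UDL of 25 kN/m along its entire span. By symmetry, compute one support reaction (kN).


Total load = w * L = 25 * 14 = 350 kN
By symmetry, each reaction R = total / 2 = 350 / 2 = 175.0 kN

175.0 kN


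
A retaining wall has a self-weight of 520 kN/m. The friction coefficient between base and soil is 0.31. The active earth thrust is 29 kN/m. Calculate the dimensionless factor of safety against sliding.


Resisting force = mu * W = 0.31 * 520 = 161.2 kN/m
FOS = Resisting / Driving = 161.2 / 29
= 5.5586 (dimensionless)

5.5586 (dimensionless)


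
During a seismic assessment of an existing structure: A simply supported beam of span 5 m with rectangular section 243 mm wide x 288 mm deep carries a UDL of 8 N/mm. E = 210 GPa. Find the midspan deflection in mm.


I = 243 * 288^3 / 12 = 483729408.0 mm^4
L = 5000.0 mm, w = 8 N/mm, E = 210000.0 MPa
delta = 5 * w * L^4 / (384 * E * I)
= 5 * 8 * 5000.0^4 / (384 * 210000.0 * 483729408.0)
= 0.6409 mm

0.6409 mm


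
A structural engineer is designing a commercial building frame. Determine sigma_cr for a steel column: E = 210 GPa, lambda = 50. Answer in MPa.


sigma_cr = pi^2 * E / lambda^2
= 9.8696 * 210000.0 / 50^2
= 9.8696 * 210000.0 / 2500
= 829.0468 MPa

829.0468 MPa


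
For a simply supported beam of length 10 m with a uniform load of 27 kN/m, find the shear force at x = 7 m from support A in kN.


R_A = w * L / 2 = 27 * 10 / 2 = 135.0 kN
V(x) = R_A - w * x = 135.0 - 27 * 7
= -54.0 kN

-54.0 kN


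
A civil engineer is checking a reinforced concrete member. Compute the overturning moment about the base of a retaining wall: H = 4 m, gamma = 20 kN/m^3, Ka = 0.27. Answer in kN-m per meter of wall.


Pa = 0.5 * Ka * gamma * H^2
= 0.5 * 0.27 * 20 * 4^2
= 43.2 kN/m
Arm = H / 3 = 4 / 3 = 1.3333 m
Mo = Pa * arm = Pa * H / 3 = 43.2 * 4 / 3 = 57.6 kN-m/m

57.6 kN-m/m


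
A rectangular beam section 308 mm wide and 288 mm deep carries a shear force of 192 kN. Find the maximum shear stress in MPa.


A = b * h = 308 * 288 = 88704 mm^2
V = 192 kN = 192000.0 N
tau_max = 1.5 * V / A = 1.5 * 192000.0 / 88704
= 3.2468 MPa

3.2468 MPa


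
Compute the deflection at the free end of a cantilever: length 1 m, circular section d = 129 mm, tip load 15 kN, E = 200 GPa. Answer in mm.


I = pi * d^4 / 64 = pi * 129^4 / 64 = 13593420.13 mm^4
L = 1000.0 mm, P = 15000.0 N, E = 200000.0 MPa
delta = P * L^3 / (3 * E * I)
= 15000.0 * 1000.0^3 / (3 * 200000.0 * 13593420.13)
= 1.8391 mm

1.8391 mm


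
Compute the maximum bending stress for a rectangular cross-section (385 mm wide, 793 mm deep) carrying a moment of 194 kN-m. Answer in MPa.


I = b * h^3 / 12 = 385 * 793^3 / 12 = 15999228662.08 mm^4
y = h / 2 = 793 / 2 = 396.5 mm
M = 194 kN-m = 194000000.0 N-mm
sigma = M * y / I = 194000000.0 * 396.5 / 15999228662.08
= 4.81 MPa

4.81 MPa


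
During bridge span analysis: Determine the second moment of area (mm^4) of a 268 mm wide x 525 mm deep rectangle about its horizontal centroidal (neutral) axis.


I = b * h^3 / 12
= 268 * 525^3 / 12
= 268 * 144703125 / 12
= 3231703125.0 mm^4

3231703125.0 mm^4


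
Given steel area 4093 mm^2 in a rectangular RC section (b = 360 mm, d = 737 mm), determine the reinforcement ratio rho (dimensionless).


rho = As / (b * d)
= 4093 / (360 * 737)
= 4093 / 265320
= 0.015427 (dimensionless)

0.015427 (dimensionless)


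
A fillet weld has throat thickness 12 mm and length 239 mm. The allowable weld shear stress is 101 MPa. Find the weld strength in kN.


Strength = throat * length * allowable stress
= 12 * 239 * 101 N
= 289668 N
= 289.67 kN

289.67 kN


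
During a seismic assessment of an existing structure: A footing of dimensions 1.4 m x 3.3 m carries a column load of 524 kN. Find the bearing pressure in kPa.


A = 1.4 * 3.3 = 4.62 m^2
q = P / A = 524 / 4.62
= 113.4199 kPa

113.4199 kPa


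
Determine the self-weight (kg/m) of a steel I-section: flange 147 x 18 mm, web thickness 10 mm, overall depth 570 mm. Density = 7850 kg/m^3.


A_flanges = 2 * 147 * 18 = 5292 mm^2
A_web = (570 - 2 * 18) * 10 = 5340 mm^2
A_total = 5292 + 5340 = 10632 mm^2 = 0.010632 m^2
Weight = rho * A = 7850 * 0.010632 = 83.4612 kg/m

83.4612 kg/m


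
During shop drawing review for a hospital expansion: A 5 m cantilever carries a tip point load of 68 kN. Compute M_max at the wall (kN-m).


For a cantilever with a point load at the free end:
M_max = P * L = 68 * 5 = 340 kN-m

340 kN-m


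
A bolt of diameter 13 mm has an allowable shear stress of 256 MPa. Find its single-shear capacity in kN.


A = pi * d^2 / 4 = pi * 13^2 / 4 = 132.7323 mm^2
V = f_v * A / 1000 = 256 * 132.7323 / 1000
= 33.9795 kN

33.9795 kN


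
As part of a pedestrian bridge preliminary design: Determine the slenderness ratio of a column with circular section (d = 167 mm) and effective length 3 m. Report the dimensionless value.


Radius of gyration r = d / 4 = 167 / 4 = 41.75 mm
L_eff = 3000.0 mm
Slenderness ratio = L / r = 3000.0 / 41.75 = 71.86 (dimensionless)

71.86 (dimensionless)


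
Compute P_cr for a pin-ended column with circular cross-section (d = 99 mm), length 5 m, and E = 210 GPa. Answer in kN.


I = pi * d^4 / 64 = 4715314.64 mm^4
L = 5000.0 mm
P_cr = pi^2 * E * I / L^2
= 9.8696 * 210000.0 * 4715314.64 / 5000.0^2
= 390921.64 N = 390.9216 kN

390.9216 kN


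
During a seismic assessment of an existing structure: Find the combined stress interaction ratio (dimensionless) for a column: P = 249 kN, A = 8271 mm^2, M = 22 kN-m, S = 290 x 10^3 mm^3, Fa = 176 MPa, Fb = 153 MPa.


f_a = P / A = 249000.0 / 8271 = 30.1052 MPa
f_b = M / S = 22000000.0 / 290000.0 = 75.8621 MPa
Ratio = f_a / Fa + f_b / Fb
= 30.1052 / 176 + 75.8621 / 153
= 0.6669 (dimensionless)

0.6669 (dimensionless)


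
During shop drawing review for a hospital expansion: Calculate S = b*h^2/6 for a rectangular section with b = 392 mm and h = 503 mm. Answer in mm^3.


S = b * h^2 / 6
= 392 * 503^2 / 6
= 392 * 253009 / 6
= 16529921.33 mm^3

16529921.33 mm^3


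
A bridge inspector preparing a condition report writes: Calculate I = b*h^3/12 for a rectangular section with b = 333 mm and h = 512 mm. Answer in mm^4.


I = b * h^3 / 12
= 333 * 512^3 / 12
= 333 * 134217728 / 12
= 3724541952.0 mm^4

3724541952.0 mm^4


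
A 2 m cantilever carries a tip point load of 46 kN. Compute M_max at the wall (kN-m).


For a cantilever with a point load at the free end:
M_max = P * L = 46 * 2 = 92 kN-m

92 kN-m


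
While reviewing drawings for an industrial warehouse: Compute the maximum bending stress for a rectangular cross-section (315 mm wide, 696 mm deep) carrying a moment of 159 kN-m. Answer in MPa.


I = b * h^3 / 12 = 315 * 696^3 / 12 = 8850280320.0 mm^4
y = h / 2 = 696 / 2 = 348.0 mm
M = 159 kN-m = 159000000.0 N-mm
sigma = M * y / I = 159000000.0 * 348.0 / 8850280320.0
= 6.25 MPa

6.25 MPa


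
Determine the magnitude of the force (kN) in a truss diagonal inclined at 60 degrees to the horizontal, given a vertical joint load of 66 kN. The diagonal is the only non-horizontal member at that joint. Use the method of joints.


At the joint, only the diagonal has a vertical component, so vertical equilibrium gives:
F * sin(60) = 66
F = 66 / sin(60)
= 66 / 0.866025
= 76.21 kN

76.21 kN


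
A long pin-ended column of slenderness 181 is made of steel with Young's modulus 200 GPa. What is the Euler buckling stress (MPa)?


sigma_cr = pi^2 * E / lambda^2
= 9.8696 * 200000.0 / 181^2
= 9.8696 * 200000.0 / 32761
= 60.2522 MPa

60.2522 MPa


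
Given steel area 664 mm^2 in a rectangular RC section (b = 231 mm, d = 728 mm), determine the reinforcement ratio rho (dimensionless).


rho = As / (b * d)
= 664 / (231 * 728)
= 664 / 168168
= 0.003948 (dimensionless)

0.003948 (dimensionless)


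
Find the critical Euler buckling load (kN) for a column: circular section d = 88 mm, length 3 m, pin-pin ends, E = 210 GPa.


I = pi * d^4 / 64 = 2943747.71 mm^4
L = 3000.0 mm
P_cr = pi^2 * E * I / L^2
= 9.8696 * 210000.0 * 2943747.71 / 3000.0^2
= 677917.93 N = 677.9179 kN

677.9179 kN


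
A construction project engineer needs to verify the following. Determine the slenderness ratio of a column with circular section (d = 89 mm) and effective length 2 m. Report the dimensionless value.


Radius of gyration r = d / 4 = 89 / 4 = 22.25 mm
L_eff = 2000.0 mm
Slenderness ratio = L / r = 2000.0 / 22.25 = 89.89 (dimensionless)

89.89 (dimensionless)


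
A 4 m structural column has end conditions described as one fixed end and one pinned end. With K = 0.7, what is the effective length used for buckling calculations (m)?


L_eff = K * L
= 0.7 * 4
= 2.8 m

2.8 m


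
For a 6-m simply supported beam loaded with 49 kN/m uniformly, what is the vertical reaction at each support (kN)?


Total load = w * L = 49 * 6 = 294 kN
By symmetry, each reaction R = total / 2 = 294 / 2 = 147.0 kN

147.0 kN


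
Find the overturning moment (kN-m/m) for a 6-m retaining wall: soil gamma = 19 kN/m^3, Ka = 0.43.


Pa = 0.5 * Ka * gamma * H^2
= 0.5 * 0.43 * 19 * 6^2
= 147.06 kN/m
Arm = H / 3 = 6 / 3 = 2.0 m
Mo = Pa * arm = Pa * H / 3 = 147.06 * 6 / 3 = 294.12 kN-m/m

294.12 kN-m/m


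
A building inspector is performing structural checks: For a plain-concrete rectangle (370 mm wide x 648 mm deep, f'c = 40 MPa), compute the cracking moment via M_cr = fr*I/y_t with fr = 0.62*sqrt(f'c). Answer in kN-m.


fr = 0.62 * sqrt(40) = 0.62 * 6.3246 = 3.9212 MPa
I = 370 * 648^3 / 12 = 8389681920.0 mm^4
y_t = 324.0 mm
M_cr = fr * I / y_t = 3.9212 * 8389681920.0 / 324.0 N-mm
= 101.5365 kN-m

101.5365 kN-m


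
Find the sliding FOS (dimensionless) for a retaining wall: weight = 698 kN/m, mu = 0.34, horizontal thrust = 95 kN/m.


Resisting force = mu * W = 0.34 * 698 = 237.32 kN/m
FOS = Resisting / Driving = 237.32 / 95
= 2.4981 (dimensionless)

2.4981 (dimensionless)


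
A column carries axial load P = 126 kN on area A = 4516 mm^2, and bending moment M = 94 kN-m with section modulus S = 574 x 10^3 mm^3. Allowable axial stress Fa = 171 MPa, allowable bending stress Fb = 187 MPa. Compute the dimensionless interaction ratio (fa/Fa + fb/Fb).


f_a = P / A = 126000.0 / 4516 = 27.9008 MPa
f_b = M / S = 94000000.0 / 574000.0 = 163.7631 MPa
Ratio = f_a / Fa + f_b / Fb
= 27.9008 / 171 + 163.7631 / 187
= 1.0389 (dimensionless)

1.0389 (dimensionless)


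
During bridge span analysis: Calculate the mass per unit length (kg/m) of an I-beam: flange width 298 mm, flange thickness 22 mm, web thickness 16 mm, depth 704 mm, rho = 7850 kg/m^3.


A_flanges = 2 * 298 * 22 = 13112 mm^2
A_web = (704 - 2 * 22) * 16 = 10560 mm^2
A_total = 13112 + 10560 = 23672 mm^2 = 0.023672 m^2
Weight = rho * A = 7850 * 0.023672 = 185.8252 kg/m

185.8252 kg/m


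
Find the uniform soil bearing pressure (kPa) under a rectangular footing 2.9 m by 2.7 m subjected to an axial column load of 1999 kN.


A = 2.9 * 2.7 = 7.83 m^2
q = P / A = 1999 / 7.83
= 255.3001 kPa

255.3001 kPa


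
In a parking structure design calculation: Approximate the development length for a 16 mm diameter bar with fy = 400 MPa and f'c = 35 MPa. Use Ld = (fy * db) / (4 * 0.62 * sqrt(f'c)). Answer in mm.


Ld = (fy * db) / (4 * 0.62 * sqrt(f'c))
= (400 * 16) / (4 * 0.62 * sqrt(35))
= 6400 / 14.6719
= 436.21 mm

436.21 mm


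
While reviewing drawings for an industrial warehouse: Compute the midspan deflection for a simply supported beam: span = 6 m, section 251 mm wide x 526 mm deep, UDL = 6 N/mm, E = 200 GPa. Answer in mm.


I = 251 * 526^3 / 12 = 3044035464.67 mm^4
L = 6000.0 mm, w = 6 N/mm, E = 200000.0 MPa
delta = 5 * w * L^4 / (384 * E * I)
= 5 * 6 * 6000.0^4 / (384 * 200000.0 * 3044035464.67)
= 0.1663 mm

0.1663 mm


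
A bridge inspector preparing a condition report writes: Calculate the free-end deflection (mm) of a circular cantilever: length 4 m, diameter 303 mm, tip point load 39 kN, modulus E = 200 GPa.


I = pi * d^4 / 64 = pi * 303^4 / 64 = 413752292.13 mm^4
L = 4000.0 mm, P = 39000.0 N, E = 200000.0 MPa
delta = P * L^3 / (3 * E * I)
= 39000.0 * 4000.0^3 / (3 * 200000.0 * 413752292.13)
= 10.0543 mm

10.0543 mm


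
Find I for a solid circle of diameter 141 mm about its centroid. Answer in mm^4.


r = d / 2 = 141 / 2 = 70.5 mm
I = pi * r^4 / 4 = pi * 70.5^4 / 4
= 19401993.26 mm^4

19401993.26 mm^4


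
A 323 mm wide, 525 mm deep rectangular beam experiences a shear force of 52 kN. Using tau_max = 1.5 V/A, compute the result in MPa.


A = b * h = 323 * 525 = 169575 mm^2
V = 52 kN = 52000.0 N
tau_max = 1.5 * V / A = 1.5 * 52000.0 / 169575
= 0.46 MPa

0.46 MPa


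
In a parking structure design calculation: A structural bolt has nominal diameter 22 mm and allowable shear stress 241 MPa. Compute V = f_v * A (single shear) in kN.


A = pi * d^2 / 4 = pi * 22^2 / 4 = 380.1327 mm^2
V = f_v * A / 1000 = 241 * 380.1327 / 1000
= 91.612 kN

91.612 kN


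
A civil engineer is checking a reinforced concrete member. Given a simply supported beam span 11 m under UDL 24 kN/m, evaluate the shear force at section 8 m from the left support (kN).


R_A = w * L / 2 = 24 * 11 / 2 = 132.0 kN
V(x) = R_A - w * x = 132.0 - 24 * 8
= -60.0 kN

-60.0 kN


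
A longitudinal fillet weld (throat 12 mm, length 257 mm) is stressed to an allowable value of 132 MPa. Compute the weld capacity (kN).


Strength = throat * length * allowable stress
= 12 * 257 * 132 N
= 407088 N
= 407.09 kN

407.09 kN


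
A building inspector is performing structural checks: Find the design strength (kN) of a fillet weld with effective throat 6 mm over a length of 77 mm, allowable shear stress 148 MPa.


Strength = throat * length * allowable stress
= 6 * 77 * 148 N
= 68376 N
= 68.38 kN

68.38 kN


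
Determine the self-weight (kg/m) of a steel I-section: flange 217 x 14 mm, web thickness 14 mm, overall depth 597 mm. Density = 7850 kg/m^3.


A_flanges = 2 * 217 * 14 = 6076 mm^2
A_web = (597 - 2 * 14) * 14 = 7966 mm^2
A_total = 6076 + 7966 = 14042 mm^2 = 0.014042 m^2
Weight = rho * A = 7850 * 0.014042 = 110.2297 kg/m

110.2297 kg/m


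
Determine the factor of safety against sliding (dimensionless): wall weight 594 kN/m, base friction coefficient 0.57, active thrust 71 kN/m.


Resisting force = mu * W = 0.57 * 594 = 338.58 kN/m
FOS = Resisting / Driving = 338.58 / 71
= 4.7687 (dimensionless)

4.7687 (dimensionless)


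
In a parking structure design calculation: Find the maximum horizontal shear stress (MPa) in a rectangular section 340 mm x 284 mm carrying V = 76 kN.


A = b * h = 340 * 284 = 96560 mm^2
V = 76 kN = 76000.0 N
tau_max = 1.5 * V / A = 1.5 * 76000.0 / 96560
= 1.1806 MPa

1.1806 MPa


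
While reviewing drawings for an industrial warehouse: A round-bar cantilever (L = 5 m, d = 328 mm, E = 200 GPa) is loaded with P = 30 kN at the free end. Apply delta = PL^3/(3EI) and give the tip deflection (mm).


I = pi * d^4 / 64 = pi * 328^4 / 64 = 568152959.9 mm^4
L = 5000.0 mm, P = 30000.0 N, E = 200000.0 MPa
delta = P * L^3 / (3 * E * I)
= 30000.0 * 5000.0^3 / (3 * 200000.0 * 568152959.9)
= 11.0006 mm

11.0006 mm


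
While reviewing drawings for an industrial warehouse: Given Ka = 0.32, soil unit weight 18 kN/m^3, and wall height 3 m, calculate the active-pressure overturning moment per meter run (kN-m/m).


Pa = 0.5 * Ka * gamma * H^2
= 0.5 * 0.32 * 18 * 3^2
= 25.92 kN/m
Arm = H / 3 = 3 / 3 = 1.0 m
Mo = Pa * arm = Pa * H / 3 = 25.92 * 3 / 3 = 25.92 kN-m/m

25.92 kN-m/m


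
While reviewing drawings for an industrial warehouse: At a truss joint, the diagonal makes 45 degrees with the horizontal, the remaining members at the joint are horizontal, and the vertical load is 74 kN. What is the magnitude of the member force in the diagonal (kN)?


At the joint, only the diagonal has a vertical component, so vertical equilibrium gives:
F * sin(45) = 74
F = 74 / sin(45)
= 74 / 0.707107
= 104.65 kN

104.65 kN


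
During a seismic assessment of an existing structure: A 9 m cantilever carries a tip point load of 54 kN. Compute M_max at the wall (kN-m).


For a cantilever with a point load at the free end:
M_max = P * L = 54 * 9 = 486 kN-m

486 kN-m


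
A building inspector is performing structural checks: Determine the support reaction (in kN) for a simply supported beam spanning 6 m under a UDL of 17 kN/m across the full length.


Total load = w * L = 17 * 6 = 102 kN
By symmetry, each reaction R = total / 2 = 102 / 2 = 51.0 kN

51.0 kN


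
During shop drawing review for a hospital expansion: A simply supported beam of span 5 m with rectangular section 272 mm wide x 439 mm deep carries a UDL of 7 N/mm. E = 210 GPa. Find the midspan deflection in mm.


I = 272 * 439^3 / 12 = 1917702430.67 mm^4
L = 5000.0 mm, w = 7 N/mm, E = 210000.0 MPa
delta = 5 * w * L^4 / (384 * E * I)
= 5 * 7 * 5000.0^4 / (384 * 210000.0 * 1917702430.67)
= 0.1415 mm

0.1415 mm


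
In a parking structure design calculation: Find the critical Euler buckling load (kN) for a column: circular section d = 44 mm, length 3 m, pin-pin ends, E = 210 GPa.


I = pi * d^4 / 64 = 183984.23 mm^4
L = 3000.0 mm
P_cr = pi^2 * E * I / L^2
= 9.8696 * 210000.0 * 183984.23 / 3000.0^2
= 42369.87 N = 42.3699 kN

42.3699 kN


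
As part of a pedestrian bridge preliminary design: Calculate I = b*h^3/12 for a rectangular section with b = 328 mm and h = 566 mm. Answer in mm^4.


I = b * h^3 / 12
= 328 * 566^3 / 12
= 328 * 181321496 / 12
= 4956120890.67 mm^4

4956120890.67 mm^4


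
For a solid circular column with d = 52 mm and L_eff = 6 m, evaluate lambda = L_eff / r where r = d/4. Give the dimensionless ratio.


Radius of gyration r = d / 4 = 52 / 4 = 13.0 mm
L_eff = 6000.0 mm
Slenderness ratio = L / r = 6000.0 / 13.0 = 461.54 (dimensionless)

461.54 (dimensionless)


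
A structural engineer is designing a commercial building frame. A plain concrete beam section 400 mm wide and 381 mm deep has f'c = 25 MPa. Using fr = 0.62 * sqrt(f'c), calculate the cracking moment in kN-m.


fr = 0.62 * sqrt(25) = 0.62 * 5.0 = 3.1 MPa
I = 400 * 381^3 / 12 = 1843544700.0 mm^4
y_t = 190.5 mm
M_cr = fr * I / y_t = 3.1 * 1843544700.0 / 190.5 N-mm
= 29.9999 kN-m

29.9999 kN-m


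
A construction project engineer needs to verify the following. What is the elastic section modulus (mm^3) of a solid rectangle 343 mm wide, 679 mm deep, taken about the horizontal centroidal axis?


S = b * h^2 / 6
= 343 * 679^2 / 6
= 343 * 461041 / 6
= 26356177.17 mm^3

26356177.17 mm^3


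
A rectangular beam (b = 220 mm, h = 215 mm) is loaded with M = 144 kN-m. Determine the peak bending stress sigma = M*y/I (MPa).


I = b * h^3 / 12 = 220 * 215^3 / 12 = 182203541.67 mm^4
y = h / 2 = 215 / 2 = 107.5 mm
M = 144 kN-m = 144000000.0 N-mm
sigma = M * y / I = 144000000.0 * 107.5 / 182203541.67
= 84.96 MPa

84.96 MPa


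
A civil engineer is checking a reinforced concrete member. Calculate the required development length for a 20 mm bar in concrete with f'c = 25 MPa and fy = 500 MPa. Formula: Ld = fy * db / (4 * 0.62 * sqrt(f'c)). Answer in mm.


Ld = (fy * db) / (4 * 0.62 * sqrt(f'c))
= (500 * 20) / (4 * 0.62 * sqrt(25))
= 10000 / 12.4
= 806.45 mm

806.45 mm


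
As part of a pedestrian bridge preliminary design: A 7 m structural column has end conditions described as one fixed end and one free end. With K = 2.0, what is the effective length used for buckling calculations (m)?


L_eff = K * L
= 2.0 * 7
= 14.0 m

14.0 m


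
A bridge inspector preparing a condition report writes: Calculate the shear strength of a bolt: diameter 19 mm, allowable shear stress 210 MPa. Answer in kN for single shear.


A = pi * d^2 / 4 = pi * 19^2 / 4 = 283.5287 mm^2
V = f_v * A / 1000 = 210 * 283.5287 / 1000
= 59.541 kN

59.541 kN


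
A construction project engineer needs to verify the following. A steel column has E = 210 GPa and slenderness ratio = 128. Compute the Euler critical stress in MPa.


sigma_cr = pi^2 * E / lambda^2
= 9.8696 * 210000.0 / 128^2
= 9.8696 * 210000.0 / 16384
= 126.5025 MPa

126.5025 MPa


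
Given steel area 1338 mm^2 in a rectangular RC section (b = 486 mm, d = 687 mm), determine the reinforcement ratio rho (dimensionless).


rho = As / (b * d)
= 1338 / (486 * 687)
= 1338 / 333882
= 0.004007 (dimensionless)

0.004007 (dimensionless)


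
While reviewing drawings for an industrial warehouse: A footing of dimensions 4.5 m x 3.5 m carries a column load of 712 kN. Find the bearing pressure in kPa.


A = 4.5 * 3.5 = 15.75 m^2
q = P / A = 712 / 15.75
= 45.2063 kPa

45.2063 kPa


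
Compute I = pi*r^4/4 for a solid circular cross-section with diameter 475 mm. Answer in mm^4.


r = d / 2 = 475 / 2 = 237.5 mm
I = pi * r^4 / 4 = pi * 237.5^4 / 4
= 2498873878.23 mm^4

2498873878.23 mm^4


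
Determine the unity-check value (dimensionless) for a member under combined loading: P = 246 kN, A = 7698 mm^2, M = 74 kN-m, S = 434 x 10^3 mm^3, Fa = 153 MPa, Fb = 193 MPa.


f_a = P / A = 246000.0 / 7698 = 31.9564 MPa
f_b = M / S = 74000000.0 / 434000.0 = 170.5069 MPa
Ratio = f_a / Fa + f_b / Fb
= 31.9564 / 153 + 170.5069 / 193
= 1.0923 (dimensionless)

1.0923 (dimensionless)


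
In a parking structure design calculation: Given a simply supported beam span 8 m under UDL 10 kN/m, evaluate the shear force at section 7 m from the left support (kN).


R_A = w * L / 2 = 10 * 8 / 2 = 40.0 kN
V(x) = R_A - w * x = 40.0 - 10 * 7
= -30.0 kN

-30.0 kN


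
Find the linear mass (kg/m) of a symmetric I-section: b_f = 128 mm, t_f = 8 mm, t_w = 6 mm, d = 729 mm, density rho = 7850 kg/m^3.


A_flanges = 2 * 128 * 8 = 2048 mm^2
A_web = (729 - 2 * 8) * 6 = 4278 mm^2
A_total = 2048 + 4278 = 6326 mm^2 = 0.006326 m^2
Weight = rho * A = 7850 * 0.006326 = 49.6591 kg/m

49.6591 kg/m


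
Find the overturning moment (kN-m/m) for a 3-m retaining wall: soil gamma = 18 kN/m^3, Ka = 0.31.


Pa = 0.5 * Ka * gamma * H^2
= 0.5 * 0.31 * 18 * 3^2
= 25.11 kN/m
Arm = H / 3 = 3 / 3 = 1.0 m
Mo = Pa * arm = Pa * H / 3 = 25.11 * 3 / 3 = 25.11 kN-m/m

25.11 kN-m/m


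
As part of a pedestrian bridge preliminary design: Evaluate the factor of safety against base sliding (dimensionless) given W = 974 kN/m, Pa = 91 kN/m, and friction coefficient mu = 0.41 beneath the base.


Resisting force = mu * W = 0.41 * 974 = 399.34 kN/m
FOS = Resisting / Driving = 399.34 / 91
= 4.3884 (dimensionless)

4.3884 (dimensionless)


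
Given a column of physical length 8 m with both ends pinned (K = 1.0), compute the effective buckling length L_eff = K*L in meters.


L_eff = K * L
= 1.0 * 8
= 8.0 m

8.0 m


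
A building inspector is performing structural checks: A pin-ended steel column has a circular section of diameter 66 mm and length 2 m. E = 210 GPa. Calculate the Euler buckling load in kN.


I = pi * d^4 / 64 = 931420.18 mm^4
L = 2000.0 mm
P_cr = pi^2 * E * I / L^2
= 9.8696 * 210000.0 * 931420.18 / 2000.0^2
= 482619.3 N = 482.6193 kN

482.6193 kN


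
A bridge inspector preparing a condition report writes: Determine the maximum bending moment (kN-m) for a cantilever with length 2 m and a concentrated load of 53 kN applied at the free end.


For a cantilever with a point load at the free end:
M_max = P * L = 53 * 2 = 106 kN-m

106 kN-m


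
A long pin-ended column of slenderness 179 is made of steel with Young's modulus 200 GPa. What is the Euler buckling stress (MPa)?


sigma_cr = pi^2 * E / lambda^2
= 9.8696 * 200000.0 / 179^2
= 9.8696 * 200000.0 / 32041
= 61.6061 MPa

61.6061 MPa


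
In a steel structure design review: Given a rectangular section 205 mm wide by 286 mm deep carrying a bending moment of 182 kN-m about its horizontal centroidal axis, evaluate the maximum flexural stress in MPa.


I = b * h^3 / 12 = 205 * 286^3 / 12 = 399641623.33 mm^4
y = h / 2 = 286 / 2 = 143.0 mm
M = 182 kN-m = 182000000.0 N-mm
sigma = M * y / I = 182000000.0 * 143.0 / 399641623.33
= 65.12 MPa

65.12 MPa


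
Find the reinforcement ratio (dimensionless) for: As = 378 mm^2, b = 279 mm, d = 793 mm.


rho = As / (b * d)
= 378 / (279 * 793)
= 378 / 221247
= 0.001708 (dimensionless)

0.001708 (dimensionless)


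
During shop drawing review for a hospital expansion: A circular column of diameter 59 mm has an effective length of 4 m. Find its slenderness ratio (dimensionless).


Radius of gyration r = d / 4 = 59 / 4 = 14.75 mm
L_eff = 4000.0 mm
Slenderness ratio = L / r = 4000.0 / 14.75 = 271.19 (dimensionless)

271.19 (dimensionless)
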